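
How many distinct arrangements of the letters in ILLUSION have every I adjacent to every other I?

2520

Treat the 2 copies of I as a single block. The multiset to arrange is then {II, L, L, N, O, S, U}, 7 items in all.
That gives (7)!/(2!) = 2520 arrangements.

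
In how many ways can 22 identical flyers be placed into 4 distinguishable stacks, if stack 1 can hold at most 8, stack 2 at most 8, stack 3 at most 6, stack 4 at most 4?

35

Ignoring the caps, the number of non-negative solutions to x_1+…+x_4 = 22 is C(25,3) = 2300.
Subtract solutions that violate a single cap (substitute x_i' = x_i − (cap_i+1)): x_1 ≥ 9 gives C(16,3) = 560; x_2 ≥ 9 gives C(16,3) = 560; x_3 ≥ 7 gives C(18,3) = 816; x_4 ≥ 5 gives C(20,3) = 1140. Together 3076.
Add back pairs where two caps are both exceeded: 35 + 84 + 165 + 84 + 165 + 286 = 819.
Subtract triples: 0 + 0 + 4 + 4 = 8.
By inclusion–exclusion the count is 2300 − 3076 + 819 − 8 = 35.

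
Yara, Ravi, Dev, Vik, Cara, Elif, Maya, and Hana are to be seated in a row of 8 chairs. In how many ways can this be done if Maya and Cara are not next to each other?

30240

There are 8! = 40320 arrangements in all. If Maya and Cara are adjacent, merging them into one block gives 2·(7)! = 10080 arrangements.
So 40320 − 10080 = 30240 arrangements keep them apart.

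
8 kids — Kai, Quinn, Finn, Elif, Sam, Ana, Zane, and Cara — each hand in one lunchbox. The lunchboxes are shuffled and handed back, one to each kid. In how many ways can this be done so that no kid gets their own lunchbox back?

This is the derangement count D_8: permutations of 8 items with no fixed point.
By inclusion–exclusion this is Σ_{j=0}^{8} (−1)^j C(8,j)·(8−j)!.
Computing: 40320 − 40320 + 20160 − 6720 + 1680 − 336 + 56 − 8 + 1 = 14833.

14833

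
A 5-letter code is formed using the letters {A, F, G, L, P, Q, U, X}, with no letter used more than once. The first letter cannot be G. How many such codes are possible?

5880

The first letter has 8−1 = 7 choices (anything except G).
The remaining 4 letters are filled from the other 7 symbols without repetition: 7 × 6 × 5 × 4 = 840.
Total: 7 × 840 = 5880.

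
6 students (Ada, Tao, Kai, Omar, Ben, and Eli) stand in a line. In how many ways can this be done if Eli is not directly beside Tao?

Of the 6! = 720 arrangements, those with Eli and Tao adjacent number 2 × 5! = 240 (treat the pair as a block with 2 internal orders).
Complementary counting: 720 − 240 = 480.

480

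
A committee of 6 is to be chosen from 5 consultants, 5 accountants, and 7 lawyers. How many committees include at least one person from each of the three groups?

10325

Unrestricted: C(17,6) = 12376 ways to pick any 6 of the 17.
Selections missing a whole group: no consultants → C(12,6) = 924; no accountants → C(12,6) = 924; no lawyers → C(10,6) = 210.
Add back selections omitting two groups (i.e. drawn from a single group): C(5,6) + C(5,6) + C(7,6) = 7.
By inclusion–exclusion: 12376 − 2058 + 7 = 10325.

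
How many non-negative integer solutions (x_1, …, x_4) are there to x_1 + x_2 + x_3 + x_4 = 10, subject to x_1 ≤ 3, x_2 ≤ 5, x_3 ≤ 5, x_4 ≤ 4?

82

Ignoring the caps, the number of non-negative solutions to x_1+…+x_4 = 10 is C(13,3) = 286.
Subtract solutions that violate a single cap (substitute x_i' = x_i − (cap_i+1)): x_1 ≥ 4 gives C(9,3) = 84; x_2 ≥ 6 gives C(7,3) = 35; x_3 ≥ 6 gives C(7,3) = 35; x_4 ≥ 5 gives C(8,3) = 56. Together 210.
Add back pairs where two caps are both exceeded: 1 + 1 + 4 + 0 + 0 + 0 = 6.
By inclusion–exclusion the count is 286 − 210 + 6 = 82.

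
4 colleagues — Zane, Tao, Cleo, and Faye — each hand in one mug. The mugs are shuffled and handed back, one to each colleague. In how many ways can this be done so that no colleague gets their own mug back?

This is the derangement count D_4: permutations of 4 items with no fixed point.
By inclusion–exclusion this is Σ_{j=0}^{4} (−1)^j C(4,j)·(4−j)!.
Computing: 24 − 24 + 12 − 4 + 1 = 9.

9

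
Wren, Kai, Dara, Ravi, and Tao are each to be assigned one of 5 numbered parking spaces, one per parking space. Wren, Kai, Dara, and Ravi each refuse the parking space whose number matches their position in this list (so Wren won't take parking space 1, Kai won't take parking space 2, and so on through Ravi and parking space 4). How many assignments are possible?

53

Let Aᵢ (for 1 ≤ i ≤ 4) be the placements that put person i in their forbidden parking space. Any j of these fix j positions, leaving (5−j)! ways to fill the rest, and there are C(4,j) ways to pick which j.
By inclusion–exclusion, the number of valid placements is Σ_{j=0}^{4} (−1)^j C(4,j)·(5−j)!.
Computing: 120 − 96 + 36 − 8 + 1 = 53.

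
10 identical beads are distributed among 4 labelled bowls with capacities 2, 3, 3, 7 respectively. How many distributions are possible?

Without the upper bounds there are C(13,3) = 286 ways to split 10 among 4 bowls.
Subtract solutions that violate a single cap (substitute x_i' = x_i − (cap_i+1)): x_1 ≥ 3 gives C(10,3) = 120; x_2 ≥ 4 gives C(9,3) = 84; x_3 ≥ 4 gives C(9,3) = 84; x_4 ≥ 8 gives C(5,3) = 10. Together 298.
Add back pairs where two caps are both exceeded: 20 + 20 + 0 + 10 + 0 + 0 = 50.
By inclusion–exclusion the count is 286 − 298 + 50 = 38.

38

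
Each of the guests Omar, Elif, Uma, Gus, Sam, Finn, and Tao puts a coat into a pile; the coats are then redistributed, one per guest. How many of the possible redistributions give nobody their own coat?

Let Aᵢ be the assignments in which guest i gets their own coat. We want the size of the complement of A₁∪…∪A_7.
By inclusion–exclusion this is Σ_{j=0}^{7} (−1)^j C(7,j)·(7−j)!.
Computing: 5040 − 5040 + 2520 − 840 + 210 − 42 + 7 − 1 = 1854.

1854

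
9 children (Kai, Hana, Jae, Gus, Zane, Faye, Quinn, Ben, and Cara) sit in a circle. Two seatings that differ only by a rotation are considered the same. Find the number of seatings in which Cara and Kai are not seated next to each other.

All circular seatings of 9 people number (8)! = 40320.
Seatings with Cara beside Kai: treat them as a block with 2 internal orders, giving 2 × (7)! = 10080.
Subtracting, 40320 − 10080 = 30240.

30240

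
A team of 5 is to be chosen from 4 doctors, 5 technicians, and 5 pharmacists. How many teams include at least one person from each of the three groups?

Unrestricted: C(14,5) = 2002 ways to pick any 5 of the 14.
Selections missing a whole group: no doctors → C(10,5) = 252; no technicians → C(9,5) = 126; no pharmacists → C(9,5) = 126.
Add back selections omitting two groups (i.e. drawn from a single group): C(4,5) + C(5,5) + C(5,5) = 2.
By inclusion–exclusion: 2002 − 504 + 2 = 1500.

1500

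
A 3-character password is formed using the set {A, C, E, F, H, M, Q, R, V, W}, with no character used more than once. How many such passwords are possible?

720

With no repetition, fill the 3 characters in order: 10 choices, then 9, down to 8.
That product is 10 × 9 × 8 = 720.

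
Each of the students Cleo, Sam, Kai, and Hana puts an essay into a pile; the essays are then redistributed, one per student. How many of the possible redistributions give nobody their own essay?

Count assignments avoiding every fixed point. For any j of the 4 students fixed to their own essay, the other 4−j can be arranged in (4−j)! ways.
By inclusion–exclusion this is Σ_{j=0}^{4} (−1)^j C(4,j)·(4−j)!.
Computing: 24 − 24 + 12 − 4 + 1 = 9.

9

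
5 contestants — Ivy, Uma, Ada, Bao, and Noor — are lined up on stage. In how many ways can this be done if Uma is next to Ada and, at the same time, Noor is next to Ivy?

Treat {Uma,Ada} as one block (2 orders) and {Noor,Ivy} as another (2 orders).
That leaves 3 units to arrange: 2 × 2 × 3! = 4 × 6 = 24.

24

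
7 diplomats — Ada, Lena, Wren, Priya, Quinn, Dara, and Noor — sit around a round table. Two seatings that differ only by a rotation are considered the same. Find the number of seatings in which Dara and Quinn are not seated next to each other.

480

Without the restriction there are (6)! = 720 seatings.
Those with Dara next to Quinn: fuse the pair into one unit and seat 6 units around a circle — 2·(5)! = 240.
Subtracting, 720 − 240 = 480.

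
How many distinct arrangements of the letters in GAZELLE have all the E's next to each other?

360

Treat the 2 copies of E as a single block. The multiset to arrange is then {EE, A, G, L, L, Z}, 6 items in all.
That gives (6)!/(2!) = 360 arrangements.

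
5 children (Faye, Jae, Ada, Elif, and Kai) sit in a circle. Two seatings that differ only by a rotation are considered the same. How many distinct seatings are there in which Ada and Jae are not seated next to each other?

12

All circular seatings of 5 people number (4)! = 24.
Seatings with Ada beside Jae: treat them as a block with 2 internal orders, giving 2 × (3)! = 12.
Subtracting, 24 − 12 = 12.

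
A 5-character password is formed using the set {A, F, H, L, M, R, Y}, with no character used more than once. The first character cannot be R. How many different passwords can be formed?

The first character has 7−1 = 6 choices (anything except R).
The remaining 4 characters are filled from the other 6 symbols without repetition: 6 × 5 × 4 × 3 = 360.
Total: 6 × 360 = 2160.

2160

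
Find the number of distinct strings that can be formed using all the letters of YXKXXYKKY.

Letter multiplicities in YXKXXYKKY: K×3, X×3, Y×3.
Dividing 9! = 362880 by 3!·3!·3! = 216 for the repeated letters gives 1680.

1680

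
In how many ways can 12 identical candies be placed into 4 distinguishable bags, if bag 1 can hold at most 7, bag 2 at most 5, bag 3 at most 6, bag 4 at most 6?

224

Ignoring the caps, the number of non-negative solutions to x_1+…+x_4 = 12 is C(15,3) = 455.
Subtract solutions that violate a single cap (substitute x_i' = x_i − (cap_i+1)): x_1 ≥ 8 gives C(7,3) = 35; x_2 ≥ 6 gives C(9,3) = 84; x_3 ≥ 7 gives C(8,3) = 56; x_4 ≥ 7 gives C(8,3) = 56. Together 231.
No two caps can be exceeded simultaneously, so the pair terms are all 0.
By inclusion–exclusion the count is 455 − 231 + 0 = 224.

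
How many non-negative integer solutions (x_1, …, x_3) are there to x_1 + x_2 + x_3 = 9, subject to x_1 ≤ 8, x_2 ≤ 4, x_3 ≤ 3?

19

Without the upper bounds there are C(11,2) = 55 ways to split 9 among 3 variables.
Subtract solutions that violate a single cap (substitute x_i' = x_i − (cap_i+1)): x_1 ≥ 9 gives C(2,2) = 1; x_2 ≥ 5 gives C(6,2) = 15; x_3 ≥ 4 gives C(7,2) = 21. Together 37.
Add back pairs where two caps are both exceeded: 0 + 0 + 1 = 1.
By inclusion–exclusion the count is 55 − 37 + 1 = 19.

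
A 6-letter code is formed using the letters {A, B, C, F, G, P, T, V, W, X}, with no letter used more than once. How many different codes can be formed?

Choose and order 6 of the 10 symbols: the first letter has 10 options, the next 9, and so on down to 5.
10 × 9 × 8 × 7 × 6 × 5 = 151200.

151200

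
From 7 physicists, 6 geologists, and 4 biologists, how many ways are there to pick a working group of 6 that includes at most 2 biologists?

11154

Split by how many biologists are chosen (0 through 2).
Sum: C(4,0)·C(13,6) + C(4,1)·C(13,5) + C(4,2)·C(13,4) = 1716 + 5148 + 4290 = 11154.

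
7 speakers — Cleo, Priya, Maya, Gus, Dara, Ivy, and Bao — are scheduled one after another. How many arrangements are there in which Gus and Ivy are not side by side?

There are 7! = 5040 arrangements in all. If Gus and Ivy are adjacent, merging them into one block gives 2·(6)! = 1440 arrangements.
Complementary counting: 5040 − 1440 = 3600.

3600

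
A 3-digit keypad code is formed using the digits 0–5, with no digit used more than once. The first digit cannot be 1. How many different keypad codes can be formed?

The first digit has 6−1 = 5 choices (anything except 1).
The remaining 2 digits are filled from the other 5 symbols without repetition: 5 × 4 = 20.
Total: 5 × 20 = 100.

100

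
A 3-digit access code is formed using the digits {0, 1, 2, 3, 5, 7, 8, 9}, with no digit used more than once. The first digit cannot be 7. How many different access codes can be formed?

The first digit has 8−1 = 7 choices (anything except 7).
The remaining 2 digits are filled from the other 7 symbols without repetition: 7 × 6 = 42.
Total: 7 × 42 = 294.

294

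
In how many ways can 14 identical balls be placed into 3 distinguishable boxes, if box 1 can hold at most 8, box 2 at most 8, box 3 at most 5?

33

By stars and bars, unrestricted non-negative solutions to x_1+…+x_3 = 14 number C(14+2,2) = 120.
Subtract solutions that violate a single cap (substitute x_i' = x_i − (cap_i+1)): x_1 ≥ 9 gives C(7,2) = 21; x_2 ≥ 9 gives C(7,2) = 21; x_3 ≥ 6 gives C(10,2) = 45. Together 87.
No two caps can be exceeded simultaneously, so the pair terms are all 0.
By inclusion–exclusion the count is 120 − 87 + 0 = 33.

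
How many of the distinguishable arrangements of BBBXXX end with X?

With the last slot taken by X, it remains to arrange the other 5 letters (BBBXX).
Those 5 letters have B appearing 3 times and X appearing twice, giving (5)!/(3!·2!) = 10.

10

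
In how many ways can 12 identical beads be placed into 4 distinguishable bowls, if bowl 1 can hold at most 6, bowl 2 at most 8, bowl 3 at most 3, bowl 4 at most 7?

184

Ignoring the caps, the number of non-negative solutions to x_1+…+x_4 = 12 is C(15,3) = 455.
Subtract solutions that violate a single cap (substitute x_i' = x_i − (cap_i+1)): x_1 ≥ 7 gives C(8,3) = 56; x_2 ≥ 9 gives C(6,3) = 20; x_3 ≥ 4 gives C(11,3) = 165; x_4 ≥ 8 gives C(7,3) = 35. Together 276.
Add back pairs where two caps are both exceeded: 0 + 4 + 0 + 0 + 0 + 1 = 5.
By inclusion–exclusion the count is 455 − 276 + 5 = 184.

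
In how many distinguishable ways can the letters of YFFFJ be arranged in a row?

20

Letter multiplicities in YFFFJ: F×3, J×1, Y×1.
So there are 5! / (3!) = 20 distinguishable arrangements.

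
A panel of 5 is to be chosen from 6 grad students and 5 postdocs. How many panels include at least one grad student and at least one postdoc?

455

Total 5-person selections from all 11: C(11,5) = 462.
Subtract selections that omit an entire group: no grad students → C(5,5) = 1; no postdocs → C(6,5) = 6.
Both groups omitted at once is impossible, so 462 − 7 = 455.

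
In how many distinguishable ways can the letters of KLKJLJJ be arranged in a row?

KLKJLJJ has 7 letters with J appearing 3 times, K appearing twice, and L appearing twice.
The number of distinct arrangements is 7!/(3!·2!·2!) = 5040/24 = 210.

210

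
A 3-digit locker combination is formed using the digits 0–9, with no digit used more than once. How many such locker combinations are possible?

This is a permutation of 3 out of 10: P(10,3) = 10!/7!.
That product is 10 × 9 × 8 = 720.

720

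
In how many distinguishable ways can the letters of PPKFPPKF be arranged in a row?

420

Letter multiplicities in PPKFPPKF: F×2, K×2, P×4.
Dividing 8! = 40320 by 4!·2!·2! = 96 for the repeated letters gives 420.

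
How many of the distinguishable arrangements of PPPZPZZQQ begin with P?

560

Fix P in the first position and arrange the remaining 8 letters.
Those 8 letters have P appearing 3 times, Q appearing twice, and Z appearing 3 times, giving (8)!/(3!·3!·2!) = 560.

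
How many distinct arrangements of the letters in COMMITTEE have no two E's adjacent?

35280

Total arrangements of COMMITTEE: 9!/(2!·2!·2!) = 45360.
Arrangements with the E's together: treat EE as one letter, giving (8)!/(2!·2!) = 10080.
Subtracting, 45360 − 10080 = 35280 arrangements keep the E's apart.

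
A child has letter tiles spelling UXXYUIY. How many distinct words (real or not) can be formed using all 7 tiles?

Letter multiplicities in UXXYUIY: I×1, U×2, X×2, Y×2.
So there are 7! / (2!·2!·2!) = 630 distinguishable arrangements.

630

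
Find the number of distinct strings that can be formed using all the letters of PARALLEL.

3360

PARALLEL has 8 letters with A appearing twice and L appearing 3 times.
So there are 8! / (3!·2!) = 3360 distinguishable arrangements.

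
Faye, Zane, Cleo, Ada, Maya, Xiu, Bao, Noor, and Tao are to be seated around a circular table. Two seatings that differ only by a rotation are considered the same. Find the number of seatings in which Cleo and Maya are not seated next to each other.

30240

Without the restriction there are (8)! = 40320 seatings.
Those with Cleo next to Maya: fuse the pair into one unit and seat 8 units around a circle — 2·(7)! = 10080.
Subtracting, 40320 − 10080 = 30240.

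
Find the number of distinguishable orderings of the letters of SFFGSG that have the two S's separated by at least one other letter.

There are 6!/(2!·2!·2!) = 90 arrangements of SFFGSG in total.
If the two S's are adjacent, glue them into one block, leaving 5 items to arrange: (5)!/(2!·2!) = 30 ways.
Hence 90 − 30 = 60.

60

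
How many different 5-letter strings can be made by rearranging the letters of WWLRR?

30

Letter multiplicities in WWLRR: L×1, R×2, W×2.
Dividing 5! = 120 by 2!·2! = 4 for the repeated letters gives 30.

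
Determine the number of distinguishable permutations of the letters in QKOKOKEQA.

The 9 letters of QKOKOKEQA have repeats: K appearing 3 times, O appearing twice, and Q appearing twice.
So there are 9! / (3!·2!·2!) = 15120 distinguishable arrangements.

15120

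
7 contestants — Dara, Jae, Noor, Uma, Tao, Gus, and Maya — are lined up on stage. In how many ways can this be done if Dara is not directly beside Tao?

3600

There are 7! = 5040 arrangements in all. If Dara and Tao are adjacent, merging them into one block gives 2·(6)! = 1440 arrangements.
Complementary counting: 5040 − 1440 = 3600.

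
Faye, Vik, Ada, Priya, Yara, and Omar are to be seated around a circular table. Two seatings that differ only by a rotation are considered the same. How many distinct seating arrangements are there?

120

Around a circle, 6 distinct people have 6!/6 = (5)! = 120 rotationally distinct seatings.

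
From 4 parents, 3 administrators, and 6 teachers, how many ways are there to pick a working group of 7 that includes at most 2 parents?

Split by how many parents are chosen (0 through 2).
Sum: C(4,0)·C(9,7) + C(4,1)·C(9,6) + C(4,2)·C(9,5) = 36 + 336 + 756 = 1128.

1128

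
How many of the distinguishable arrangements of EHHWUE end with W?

30

With the last slot taken by W, it remains to arrange the other 5 letters (EHHUE).
Those 5 letters have E appearing twice and H appearing twice, giving (5)!/(2!·2!) = 30.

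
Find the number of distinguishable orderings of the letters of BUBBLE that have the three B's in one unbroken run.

Treat the 3 copies of B as a single block. The multiset to arrange is then {BBB, E, L, U}, 4 items in all.
All 4 items are distinct, so there are (4)! = 24 arrangements.

24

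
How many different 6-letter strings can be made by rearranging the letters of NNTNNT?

15

Letter multiplicities in NNTNNT: N×4, T×2.
Dividing 6! = 720 by 4!·2! = 48 for the repeated letters gives 15.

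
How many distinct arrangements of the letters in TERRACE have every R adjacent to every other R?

360

Treat the 2 copies of R as a single block. The multiset to arrange is then {RR, A, C, E, E, T}, 6 items in all.
That gives (6)!/(2!) = 360 arrangements.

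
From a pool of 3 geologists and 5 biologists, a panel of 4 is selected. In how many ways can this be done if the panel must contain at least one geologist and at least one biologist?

65

Unrestricted: C(8,4) = 70 ways to pick any 4 of the 8.
Selections missing a whole group: no geologists → C(5,4) = 5; no biologists → C(3,4) = 0.
Both groups omitted at once is impossible, so 70 − 5 = 65.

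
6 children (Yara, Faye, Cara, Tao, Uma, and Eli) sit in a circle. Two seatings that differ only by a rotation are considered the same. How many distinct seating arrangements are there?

Fix one person's seat to break rotational symmetry; the remaining 5 people can be arranged in (5)! = 120 ways.

120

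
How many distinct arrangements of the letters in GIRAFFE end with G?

360

Fix G in the last position and arrange the remaining 6 letters.
Those 6 letters have F appearing twice, giving (6)!/(2!) = 360.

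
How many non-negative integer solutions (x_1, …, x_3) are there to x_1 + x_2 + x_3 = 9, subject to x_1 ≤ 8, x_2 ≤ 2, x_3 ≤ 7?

23

Ignoring the caps, the number of non-negative solutions to x_1+…+x_3 = 9 is C(11,2) = 55.
Subtract solutions that violate a single cap (substitute x_i' = x_i − (cap_i+1)): x_1 ≥ 9 gives C(2,2) = 1; x_2 ≥ 3 gives C(8,2) = 28; x_3 ≥ 8 gives C(3,2) = 3. Together 32.
No two caps can be exceeded simultaneously, so the pair terms are all 0.
By inclusion–exclusion the count is 55 − 32 + 0 = 23.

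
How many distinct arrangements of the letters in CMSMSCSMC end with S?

With the last slot taken by S, it remains to arrange the other 8 letters (CMMSCSMC).
Those 8 letters have C appearing 3 times, M appearing 3 times, and S appearing twice, giving (8)!/(3!·3!·2!) = 560.

560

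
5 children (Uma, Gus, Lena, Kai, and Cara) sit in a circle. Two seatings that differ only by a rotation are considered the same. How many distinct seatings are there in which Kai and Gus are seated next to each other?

12

Treat {Kai, Gus} as one unit (2 internal orders) and seat the resulting 4 units around the table: (3)! circular arrangements.
So 2 × (3)! = 2 × 6 = 12.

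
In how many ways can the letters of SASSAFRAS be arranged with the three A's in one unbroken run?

210

Treat the 3 copies of A as a single block. The multiset to arrange is then {AAA, F, R, S, S, S, S}, 7 items in all.
That gives (7)!/(4!) = 210 arrangements.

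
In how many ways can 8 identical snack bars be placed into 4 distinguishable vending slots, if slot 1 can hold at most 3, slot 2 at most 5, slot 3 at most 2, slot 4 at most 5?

Without the upper bounds there are C(11,3) = 165 ways to split 8 among 4 vending slots.
Subtract solutions that violate a single cap (substitute x_i' = x_i − (cap_i+1)): x_1 ≥ 4 gives C(7,3) = 35; x_2 ≥ 6 gives C(5,3) = 10; x_3 ≥ 3 gives C(8,3) = 56; x_4 ≥ 6 gives C(5,3) = 10. Together 111.
Add back pairs where two caps are both exceeded: 0 + 4 + 0 + 0 + 0 + 0 = 4.
By inclusion–exclusion the count is 165 − 111 + 4 = 58.

58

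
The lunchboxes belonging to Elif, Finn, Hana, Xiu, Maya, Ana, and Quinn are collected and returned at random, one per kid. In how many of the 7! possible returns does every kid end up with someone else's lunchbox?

1854

Count assignments avoiding every fixed point. For any j of the 7 kids fixed to their own lunchbox, the other 7−j can be arranged in (7−j)! ways.
By inclusion–exclusion this is Σ_{j=0}^{7} (−1)^j C(7,j)·(7−j)!.
Computing: 5040 − 5040 + 2520 − 840 + 210 − 42 + 7 − 1 = 1854.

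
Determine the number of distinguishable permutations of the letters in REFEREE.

105

REFEREE has 7 letters with E appearing 4 times and R appearing twice.
The number of distinct arrangements is 7!/(4!·2!) = 5040/48 = 105.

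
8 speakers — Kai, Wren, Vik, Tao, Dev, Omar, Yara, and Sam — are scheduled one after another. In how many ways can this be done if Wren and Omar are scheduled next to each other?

10080

Place the 6 others and the Wren-Omar pair as 7 objects in a line; the pair has 2 internal arrangements.
That gives 2 × 7! = 2 × 5040 = 10080.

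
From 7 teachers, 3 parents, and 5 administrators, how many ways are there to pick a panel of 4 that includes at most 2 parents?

1353

Split by how many parents are chosen (0 through 2).
Sum: C(3,0)·C(12,4) + C(3,1)·C(12,3) + C(3,2)·C(12,2) = 495 + 660 + 198 = 1353.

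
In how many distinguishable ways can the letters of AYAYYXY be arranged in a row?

105

Letter multiplicities in AYAYYXY: A×2, X×1, Y×4.
The number of distinct arrangements is 7!/(4!·2!) = 5040/48 = 105.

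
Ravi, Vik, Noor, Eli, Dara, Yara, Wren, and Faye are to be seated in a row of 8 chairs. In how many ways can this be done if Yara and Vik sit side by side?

10080

Glue Yara and Vik into one block (2 internal orders), leaving 7 units to arrange in a row.
That gives 2 × 7! = 2 × 5040 = 10080.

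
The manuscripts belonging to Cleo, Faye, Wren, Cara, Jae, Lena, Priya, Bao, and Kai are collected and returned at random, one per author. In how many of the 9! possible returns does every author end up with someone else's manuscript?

133496

This is the derangement count D_9: permutations of 9 items with no fixed point.
By inclusion–exclusion this is Σ_{j=0}^{9} (−1)^j C(9,j)·(9−j)!.
Computing: 362880 − 362880 + 181440 − 60480 + 15120 − 3024 + 504 − 72 + 9 − 1 = 133496.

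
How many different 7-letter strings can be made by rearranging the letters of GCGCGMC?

GCGCGMC has 7 letters with C appearing 3 times and G appearing 3 times.
The number of distinct arrangements is 7!/(3!·3!) = 5040/36 = 140.

140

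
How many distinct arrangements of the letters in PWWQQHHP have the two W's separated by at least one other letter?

Total arrangements of PWWQQHHP: 8!/(2!·2!·2!·2!) = 2520.
Arrangements with the W's together: treat WW as one letter, giving (7)!/(2!·2!·2!) = 630.
Hence 2520 − 630 = 1890.

1890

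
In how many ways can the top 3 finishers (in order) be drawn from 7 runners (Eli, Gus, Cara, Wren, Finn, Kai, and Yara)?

There are 7 choices for 1st place, 6 for 2nd, and 5 for 3rd.
That gives 7 × 6 × 5 = 210.

210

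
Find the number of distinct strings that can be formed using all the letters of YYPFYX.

The 6 letters of YYPFYX have repeats: Y appearing 3 times.
The number of distinct arrangements is 6!/(3!) = 720/6 = 120.

120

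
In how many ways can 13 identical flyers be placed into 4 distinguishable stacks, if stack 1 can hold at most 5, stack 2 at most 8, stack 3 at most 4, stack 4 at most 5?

By stars and bars, unrestricted non-negative solutions to x_1+…+x_4 = 13 number C(13+3,3) = 560.
Subtract solutions that violate a single cap (substitute x_i' = x_i − (cap_i+1)): x_1 ≥ 6 gives C(10,3) = 120; x_2 ≥ 9 gives C(7,3) = 35; x_3 ≥ 5 gives C(11,3) = 165; x_4 ≥ 6 gives C(10,3) = 120. Together 440.
Add back pairs where two caps are both exceeded: 0 + 10 + 4 + 0 + 0 + 10 = 24.
By inclusion–exclusion the count is 560 − 440 + 24 = 144.

144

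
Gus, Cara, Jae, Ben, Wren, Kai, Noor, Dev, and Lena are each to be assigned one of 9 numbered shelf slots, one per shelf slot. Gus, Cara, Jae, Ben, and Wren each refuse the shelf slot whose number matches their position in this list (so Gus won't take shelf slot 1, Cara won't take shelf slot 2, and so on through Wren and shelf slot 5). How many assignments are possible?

205056

Let Aᵢ (for 1 ≤ i ≤ 5) be the placements that put person i in their forbidden shelf slot. Any j of these fix j positions, leaving (9−j)! ways to fill the rest, and there are C(5,j) ways to pick which j.
By inclusion–exclusion, the number of valid placements is Σ_{j=0}^{5} (−1)^j C(5,j)·(9−j)!.
Computing: 362880 − 201600 + 50400 − 7200 + 600 − 24 = 205056.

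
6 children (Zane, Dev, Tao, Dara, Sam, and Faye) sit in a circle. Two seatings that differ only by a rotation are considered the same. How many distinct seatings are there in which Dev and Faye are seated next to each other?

Treat {Dev, Faye} as one unit (2 internal orders) and seat the resulting 5 units around the table: (4)! circular arrangements.
So 2 × (4)! = 2 × 24 = 48.

48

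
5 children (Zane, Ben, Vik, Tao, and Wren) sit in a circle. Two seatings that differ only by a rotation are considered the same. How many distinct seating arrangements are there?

Fix one person's seat to break rotational symmetry; the remaining 4 people can be arranged in (4)! = 24 ways.

24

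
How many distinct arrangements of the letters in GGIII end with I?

6

Fix I in the last position and arrange the remaining 4 letters.
Those 4 letters have G appearing twice and I appearing twice, giving (4)!/(2!·2!) = 6.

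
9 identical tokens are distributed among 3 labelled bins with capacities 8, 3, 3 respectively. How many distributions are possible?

15

Ignoring the caps, the number of non-negative solutions to x_1+…+x_3 = 9 is C(11,2) = 55.
Subtract solutions that violate a single cap (substitute x_i' = x_i − (cap_i+1)): x_1 ≥ 9 gives C(2,2) = 1; x_2 ≥ 4 gives C(7,2) = 21; x_3 ≥ 4 gives C(7,2) = 21. Together 43.
Add back pairs where two caps are both exceeded: 0 + 0 + 3 = 3.
By inclusion–exclusion the count is 55 − 43 + 3 = 15.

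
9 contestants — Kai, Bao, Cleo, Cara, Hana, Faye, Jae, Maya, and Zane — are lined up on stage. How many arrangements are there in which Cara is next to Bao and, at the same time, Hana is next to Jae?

Treat {Cara,Bao} as one block (2 orders) and {Hana,Jae} as another (2 orders).
That leaves 7 units to arrange: 2 × 2 × 7! = 4 × 5040 = 20160.

20160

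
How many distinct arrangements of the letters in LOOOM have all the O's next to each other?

Treat the 3 copies of O as a single block. The multiset to arrange is then {OOO, L, M}, 3 items in all.
All 3 items are distinct, so there are (3)! = 6 arrangements.

6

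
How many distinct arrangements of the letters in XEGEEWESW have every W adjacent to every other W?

1680

Treat the 2 copies of W as a single block. The multiset to arrange is then {WW, E, E, E, E, G, S, X}, 8 items in all.
That gives (8)!/(4!) = 1680 arrangements.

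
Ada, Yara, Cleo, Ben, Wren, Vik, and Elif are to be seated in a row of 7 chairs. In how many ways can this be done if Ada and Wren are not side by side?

3600

Of the 7! = 5040 arrangements, those with Ada and Wren adjacent number 2 × 6! = 1440 (treat the pair as a block with 2 internal orders).
So 5040 − 1440 = 3600 arrangements keep them apart.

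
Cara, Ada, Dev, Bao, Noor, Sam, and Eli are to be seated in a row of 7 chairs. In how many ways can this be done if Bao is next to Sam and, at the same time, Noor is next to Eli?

480

Treat {Bao,Sam} as one block (2 orders) and {Noor,Eli} as another (2 orders).
That leaves 5 units to arrange: 2 × 2 × 5! = 4 × 120 = 480.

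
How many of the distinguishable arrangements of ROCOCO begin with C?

20

With the first slot taken by C, it remains to arrange the other 5 letters (ROOCO).
Those 5 letters have O appearing 3 times, giving (5)!/(3!) = 20.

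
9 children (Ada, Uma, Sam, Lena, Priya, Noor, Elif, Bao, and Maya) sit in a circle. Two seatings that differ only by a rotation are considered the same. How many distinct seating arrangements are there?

Fix one person's seat to break rotational symmetry; the remaining 8 people can be arranged in (8)! = 40320 ways.

40320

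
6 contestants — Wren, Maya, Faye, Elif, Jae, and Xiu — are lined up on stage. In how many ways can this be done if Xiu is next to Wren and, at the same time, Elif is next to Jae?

96

Treat {Xiu,Wren} as one block (2 orders) and {Elif,Jae} as another (2 orders).
That leaves 4 units to arrange: 2 × 2 × 4! = 4 × 24 = 96.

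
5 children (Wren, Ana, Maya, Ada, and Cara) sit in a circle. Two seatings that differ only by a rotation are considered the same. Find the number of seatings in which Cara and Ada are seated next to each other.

12

Treat {Cara, Ada} as one unit (2 internal orders) and seat the resulting 4 units around the table: (3)! circular arrangements.
So 2 × (3)! = 2 × 6 = 12.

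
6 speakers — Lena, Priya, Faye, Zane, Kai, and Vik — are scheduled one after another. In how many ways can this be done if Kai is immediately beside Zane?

Place the 4 others and the Kai-Zane pair as 5 objects in a line; the pair has 2 internal arrangements.
So the count is 2·(5)! = 240.

240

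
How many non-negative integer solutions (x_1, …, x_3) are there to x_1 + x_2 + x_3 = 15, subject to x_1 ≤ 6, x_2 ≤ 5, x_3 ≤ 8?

15

By stars and bars, unrestricted non-negative solutions to x_1+…+x_3 = 15 number C(15+2,2) = 136.
Subtract solutions that violate a single cap (substitute x_i' = x_i − (cap_i+1)): x_1 ≥ 7 gives C(10,2) = 45; x_2 ≥ 6 gives C(11,2) = 55; x_3 ≥ 9 gives C(8,2) = 28. Together 128.
Add back pairs where two caps are both exceeded: 6 + 0 + 1 = 7.
By inclusion–exclusion the count is 136 − 128 + 7 = 15.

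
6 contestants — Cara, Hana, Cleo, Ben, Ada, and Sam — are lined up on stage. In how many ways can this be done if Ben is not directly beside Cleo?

There are 6! = 720 arrangements in all. If Ben and Cleo are adjacent, merging them into one block gives 2·(5)! = 240 arrangements.
Complementary counting: 720 − 240 = 480.

480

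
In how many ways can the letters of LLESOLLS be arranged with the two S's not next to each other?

630

Total arrangements of LLESOLLS: 8!/(4!·2!) = 840.
Arrangements with the S's together: treat SS as one letter, giving (7)!/(4!) = 210.
Subtracting, 840 − 210 = 630 arrangements keep the S's apart.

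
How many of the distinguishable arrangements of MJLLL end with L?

12

Fix L in the last position and arrange the remaining 4 letters.
Those 4 letters have L appearing twice, giving (4)!/(2!) = 12.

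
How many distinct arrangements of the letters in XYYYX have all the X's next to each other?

4

Treat the 2 copies of X as a single block. The multiset to arrange is then {XX, Y, Y, Y}, 4 items in all.
That gives (4)!/(3!) = 4 arrangements.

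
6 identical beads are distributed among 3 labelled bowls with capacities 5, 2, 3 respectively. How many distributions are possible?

11

By stars and bars, unrestricted non-negative solutions to x_1+…+x_3 = 6 number C(6+2,2) = 28.
Subtract solutions that violate a single cap (substitute x_i' = x_i − (cap_i+1)): x_1 ≥ 6 gives C(2,2) = 1; x_2 ≥ 3 gives C(5,2) = 10; x_3 ≥ 4 gives C(4,2) = 6. Together 17.
No two caps can be exceeded simultaneously, so the pair terms are all 0.
By inclusion–exclusion the count is 28 − 17 + 0 = 11.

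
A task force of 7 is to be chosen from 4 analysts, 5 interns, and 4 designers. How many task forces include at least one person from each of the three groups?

Unrestricted: C(13,7) = 1716 ways to pick any 7 of the 13.
Selections missing a whole group: no analysts → C(9,7) = 36; no interns → C(8,7) = 8; no designers → C(9,7) = 36.
Add back selections omitting two groups (i.e. drawn from a single group): C(4,7) + C(5,7) + C(4,7) = 0.
By inclusion–exclusion: 1716 − 80 + 0 = 1636.

1636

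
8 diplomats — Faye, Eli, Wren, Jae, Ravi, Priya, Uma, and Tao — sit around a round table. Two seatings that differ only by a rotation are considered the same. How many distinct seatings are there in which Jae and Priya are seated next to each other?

Glue Jae and Priya into a block (2 internal orders). Seating 7 units around a circle gives (6)! arrangements.
So 2 × (6)! = 2 × 720 = 1440.

1440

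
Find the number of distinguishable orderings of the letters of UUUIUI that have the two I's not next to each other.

10

There are 6!/(4!·2!) = 15 arrangements of UUUIUI in total.
Arrangements with the I's together: treat II as one letter, giving (5)!/(4!) = 5.
Hence 15 − 5 = 10.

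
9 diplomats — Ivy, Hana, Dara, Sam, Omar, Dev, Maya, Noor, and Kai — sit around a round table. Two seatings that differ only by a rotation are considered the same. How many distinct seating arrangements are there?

40320

Around a circle, 9 distinct people have 9!/9 = (8)! = 40320 rotationally distinct seatings.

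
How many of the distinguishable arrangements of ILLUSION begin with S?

Fix S in the first position and arrange the remaining 7 letters.
Those 7 letters have I appearing twice and L appearing twice, giving (7)!/(2!·2!) = 1260.

1260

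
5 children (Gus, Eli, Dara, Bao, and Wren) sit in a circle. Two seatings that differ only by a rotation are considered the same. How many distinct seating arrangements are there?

24

Fix one person's seat to break rotational symmetry; the remaining 4 people can be arranged in (4)! = 24 ways.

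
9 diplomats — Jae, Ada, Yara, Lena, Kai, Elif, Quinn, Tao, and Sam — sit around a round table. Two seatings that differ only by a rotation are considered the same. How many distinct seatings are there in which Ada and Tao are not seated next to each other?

30240

All circular seatings of 9 people number (8)! = 40320.
Those with Ada next to Tao: fuse the pair into one unit and seat 8 units around a circle — 2·(7)! = 10080.
Subtracting, 40320 − 10080 = 30240.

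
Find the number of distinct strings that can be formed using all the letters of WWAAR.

WWAAR has 5 letters with A appearing twice and W appearing twice.
So there are 5! / (2!·2!) = 30 distinguishable arrangements.

30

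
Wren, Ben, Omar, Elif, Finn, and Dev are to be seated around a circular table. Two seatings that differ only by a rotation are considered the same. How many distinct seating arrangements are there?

Around a circle, 6 distinct people have 6!/6 = (5)! = 120 rotationally distinct seatings.

120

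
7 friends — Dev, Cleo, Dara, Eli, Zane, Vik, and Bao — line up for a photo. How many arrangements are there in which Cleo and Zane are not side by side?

3600

Of the 7! = 5040 arrangements, those with Cleo and Zane adjacent number 2 × 6! = 1440 (treat the pair as a block with 2 internal orders).
So 5040 − 1440 = 3600 arrangements keep them apart.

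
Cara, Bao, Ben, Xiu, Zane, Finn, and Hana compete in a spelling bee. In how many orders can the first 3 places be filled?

210

There are 7 choices for 1st place, 6 for 2nd, and 5 for 3rd.
That gives 7 × 6 × 5 = 210.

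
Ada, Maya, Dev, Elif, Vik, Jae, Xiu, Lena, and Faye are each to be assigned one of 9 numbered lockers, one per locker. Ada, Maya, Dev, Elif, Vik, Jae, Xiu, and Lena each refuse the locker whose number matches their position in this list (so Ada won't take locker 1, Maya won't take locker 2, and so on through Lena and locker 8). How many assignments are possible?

148329

Let Aᵢ (for 1 ≤ i ≤ 8) be the placements that put person i in their forbidden locker. Any j of these fix j positions, leaving (9−j)! ways to fill the rest, and there are C(8,j) ways to pick which j.
By inclusion–exclusion, the number of valid placements is Σ_{j=0}^{8} (−1)^j C(8,j)·(9−j)!.
Computing: 362880 − 322560 + 141120 − 40320 + 8400 − 1344 + 168 − 16 + 1 = 148329.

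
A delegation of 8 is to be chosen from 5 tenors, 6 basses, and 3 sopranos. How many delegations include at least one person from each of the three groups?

Unrestricted: C(14,8) = 3003 ways to pick any 8 of the 14.
Subtract selections that omit an entire group: no tenors → C(9,8) = 9; no basses → C(8,8) = 1; no sopranos → C(11,8) = 165.
Add back selections omitting two groups (i.e. drawn from a single group): C(5,8) + C(6,8) + C(3,8) = 0.
By inclusion–exclusion: 3003 − 175 + 0 = 2828.

2828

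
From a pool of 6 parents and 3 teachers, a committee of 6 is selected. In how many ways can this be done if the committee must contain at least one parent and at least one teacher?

With no constraint there are C(9,6) = 84 possible selections.
Selections missing a whole group: no parents → C(3,6) = 0; no teachers → C(6,6) = 1.
Both groups omitted at once is impossible, so 84 − 1 = 83.

83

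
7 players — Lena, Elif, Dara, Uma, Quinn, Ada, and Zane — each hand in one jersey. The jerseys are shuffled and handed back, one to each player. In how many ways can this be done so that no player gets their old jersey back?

1854

This is the derangement count D_7: permutations of 7 items with no fixed point.
By inclusion–exclusion this is Σ_{j=0}^{7} (−1)^j C(7,j)·(7−j)!.
Computing: 5040 − 5040 + 2520 − 840 + 210 − 42 + 7 − 1 = 1854.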